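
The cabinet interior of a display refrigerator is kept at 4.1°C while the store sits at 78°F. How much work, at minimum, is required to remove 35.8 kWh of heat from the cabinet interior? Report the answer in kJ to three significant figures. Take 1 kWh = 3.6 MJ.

9970 kJ

In absolute terms T_C = 277.25 K and T_H = 298.71 K, so ΔT = 21.46 K.
The reversible limit is COP_R = T_C/ΔT = 12.92, so W_min = Q_C/COP = Q_C·ΔT/T_C.
W_min = 35.80 × 21.46/277.25 = 2.770 kWh = 9974 kJ.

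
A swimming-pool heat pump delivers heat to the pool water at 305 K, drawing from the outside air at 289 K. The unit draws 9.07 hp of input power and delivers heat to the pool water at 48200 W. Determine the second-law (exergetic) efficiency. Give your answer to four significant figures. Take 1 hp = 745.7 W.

Converting, Q̇_H = 48200 W = 64.64 hp, so COP_actual = Q̇_H/Ẇ = 64.64/9.070 = 7.126.
The reservoir spacing is ΔT = 305 − 289 = 16.00 K.
COP_Carnot = T_H/ΔT = 305.00/16.00 = 19.06.
η_II = COP_actual/COP_Carnot = 7.126/19.06 = 0.3738.

0.3738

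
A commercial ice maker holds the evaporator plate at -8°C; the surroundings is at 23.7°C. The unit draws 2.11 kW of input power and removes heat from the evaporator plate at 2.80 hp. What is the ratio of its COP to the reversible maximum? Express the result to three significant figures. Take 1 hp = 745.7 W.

Converting, Q̇_C = 2.800 hp = 2.088 kW, so COP_actual = Q̇_C/Ẇ = 2.088/2.110 = 0.9896.
In absolute terms T_C = 265.15 K and T_H = 296.85 K, so ΔT = 31.70 K.
COP_Carnot = T_C/ΔT = 265.15/31.70 = 8.364.
η_II = COP_actual/COP_Carnot = 0.9896/8.364 = 0.1183.

0.118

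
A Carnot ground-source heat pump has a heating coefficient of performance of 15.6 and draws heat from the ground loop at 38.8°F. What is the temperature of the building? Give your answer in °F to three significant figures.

72.9 °F

COP_HP = T_H/(T_H − T_C) rearranges to T_H = COP·T_C/(COP − 1).
With T_C = 276.93 K, T_H = 15.6 × 276.93/14.60 = 295.90 K.
Converting, 295.90 K = 72.94°F.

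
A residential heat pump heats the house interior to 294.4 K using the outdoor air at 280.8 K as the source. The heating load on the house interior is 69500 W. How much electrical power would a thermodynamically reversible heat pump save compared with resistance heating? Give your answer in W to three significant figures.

The reservoir spacing is ΔT = 294.4 − 280.8 = 13.60 K.
COP_Carnot = T_H/ΔT = 294.40/13.60 = 21.65.
Resistance heating needs Ẇ_res = Q̇_H = 69500 W; the reversible heat pump needs only Ẇ_hp = Q̇_H/COP = 3211 W.
Saving = 69500 − 3211 = 66290 W.

66300 W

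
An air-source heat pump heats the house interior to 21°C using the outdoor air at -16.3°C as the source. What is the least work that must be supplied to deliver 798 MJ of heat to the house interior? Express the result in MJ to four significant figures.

In absolute terms T_C = 256.85 K and T_H = 294.15 K, so ΔT = 37.30 K.
The reversible limit is COP_HP = T_H/ΔT = 7.886, so W_min = Q_H/COP = Q_H·ΔT/T_H.
W_min = 798.0 × 37.30/294.15 = 101.2 MJ.

101.2 MJ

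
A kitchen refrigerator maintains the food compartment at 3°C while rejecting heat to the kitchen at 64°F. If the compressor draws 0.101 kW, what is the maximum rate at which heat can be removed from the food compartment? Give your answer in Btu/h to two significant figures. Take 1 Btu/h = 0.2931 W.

6400 Btu/h

In absolute terms T_C = 276.15 K and T_H = 290.93 K, so ΔT = 14.78 K.
COP_Carnot = T_C/ΔT = 276.15/14.78 = 18.69.
Q̇_max = COP_Carnot × Ẇ = 18.69 × 0.1010 kW = 1.887 kW = 6439 Btu/h.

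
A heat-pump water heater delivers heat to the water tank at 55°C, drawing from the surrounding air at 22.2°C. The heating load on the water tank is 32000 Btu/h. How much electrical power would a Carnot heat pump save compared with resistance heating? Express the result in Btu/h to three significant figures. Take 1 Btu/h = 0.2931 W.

In absolute terms T_C = 295.35 K and T_H = 328.15 K, so ΔT = 32.80 K.
COP_Carnot = T_H/ΔT = 328.15/32.80 = 10.00.
Resistance heating needs Ẇ_res = Q̇_H = 32000 Btu/h; the reversible heat pump needs only Ẇ_hp = Q̇_H/COP = 3199 Btu/h.
Saving = 32000 − 3199 = 28800 Btu/h.

28800 Btu/h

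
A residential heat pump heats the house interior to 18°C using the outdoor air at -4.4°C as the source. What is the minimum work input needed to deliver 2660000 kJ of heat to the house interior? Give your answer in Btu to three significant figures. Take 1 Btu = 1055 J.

In absolute terms T_C = 268.75 K and T_H = 291.15 K, so ΔT = 22.40 K.
The reversible limit is COP_HP = T_H/ΔT = 13.00, so W_min = Q_H/COP = Q_H·ΔT/T_H.
W_min = 2660000 × 22.40/291.15 = 204700 kJ = 194000 Btu.

194000 Btu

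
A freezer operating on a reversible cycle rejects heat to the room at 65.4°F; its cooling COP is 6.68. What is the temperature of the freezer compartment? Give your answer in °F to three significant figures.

For a Carnot refrigerator COP_R = T_C/(T_H − T_C), so T_C = COP·T_H/(1 + COP).
With T_H = 291.71 K, T_C = 6.68 × 291.71/7.680 = 253.72 K.
Converting, 253.72 K = -2.97°F.

-2.97 °F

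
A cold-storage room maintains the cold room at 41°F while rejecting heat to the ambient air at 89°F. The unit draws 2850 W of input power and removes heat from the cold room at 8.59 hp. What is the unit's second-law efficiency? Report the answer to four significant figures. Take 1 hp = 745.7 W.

0.2155

Converting, Q̇_C = 8.590 hp = 6406 W, so COP_actual = Q̇_C/Ẇ = 6406/2850 = 2.248.
In absolute terms T_C = 278.15 K and T_H = 304.82 K, so ΔT = 26.67 K.
COP_Carnot = T_C/ΔT = 278.15/26.67 = 10.43.
η_II = COP_actual/COP_Carnot = 2.248/10.43 = 0.2155.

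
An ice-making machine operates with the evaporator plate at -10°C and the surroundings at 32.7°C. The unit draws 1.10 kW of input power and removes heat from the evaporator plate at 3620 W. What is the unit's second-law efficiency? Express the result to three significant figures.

Converting, Q̇_C = 3620 W = 3.620 kW, so COP_actual = Q̇_C/Ẇ = 3.620/1.100 = 3.291.
In absolute terms T_C = 263.15 K and T_H = 305.85 K, so ΔT = 42.70 K.
COP_Carnot = T_C/ΔT = 263.15/42.70 = 6.163.
η_II = COP_actual/COP_Carnot = 3.291/6.163 = 0.5340.

0.534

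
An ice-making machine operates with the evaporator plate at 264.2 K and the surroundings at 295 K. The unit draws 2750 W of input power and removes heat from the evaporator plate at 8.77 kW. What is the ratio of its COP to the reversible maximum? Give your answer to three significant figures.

0.372

Converting, Q̇_C = 8.770 kW = 8770 W, so COP_actual = Q̇_C/Ẇ = 8770/2750 = 3.189.
The reservoir spacing is ΔT = 295 − 264.2 = 30.80 K.
COP_Carnot = T_C/ΔT = 264.20/30.80 = 8.578.
η_II = COP_actual/COP_Carnot = 3.189/8.578 = 0.3718.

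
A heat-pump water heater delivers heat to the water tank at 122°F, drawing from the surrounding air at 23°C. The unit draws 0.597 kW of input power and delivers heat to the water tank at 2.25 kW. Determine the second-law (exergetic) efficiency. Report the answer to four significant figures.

0.3149

COP_actual = Q̇_H/Ẇ = 2.250/0.5970 = 3.769.
In absolute terms T_C = 296.15 K and T_H = 323.15 K, so ΔT = 27.00 K.
COP_Carnot = T_H/ΔT = 323.15/27.00 = 11.97.
η_II = COP_actual/COP_Carnot = 3.769/11.97 = 0.3149.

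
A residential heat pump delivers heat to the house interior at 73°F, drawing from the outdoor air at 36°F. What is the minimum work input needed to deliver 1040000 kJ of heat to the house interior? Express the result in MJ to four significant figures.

72.24 MJ

In absolute terms T_C = 275.37 K and T_H = 295.93 K, so ΔT = 20.56 K.
The reversible limit is COP_HP = T_H/ΔT = 14.40, so W_min = Q_H/COP = Q_H·ΔT/T_H.
W_min = 1040000 × 20.56/295.93 = 72240 kJ = 72.24 MJ.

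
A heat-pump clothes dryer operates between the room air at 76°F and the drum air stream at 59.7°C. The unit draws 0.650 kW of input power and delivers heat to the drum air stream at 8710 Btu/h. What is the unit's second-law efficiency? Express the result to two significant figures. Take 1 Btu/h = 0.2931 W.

Converting, Q̇_H = 8710 Btu/h = 2.553 kW, so COP_actual = Q̇_H/Ẇ = 2.553/0.6500 = 3.928.
In absolute terms T_C = 297.59 K and T_H = 332.85 K, so ΔT = 35.26 K.
COP_Carnot = T_H/ΔT = 332.85/35.26 = 9.441.
η_II = COP_actual/COP_Carnot = 3.928/9.441 = 0.4160.

0.42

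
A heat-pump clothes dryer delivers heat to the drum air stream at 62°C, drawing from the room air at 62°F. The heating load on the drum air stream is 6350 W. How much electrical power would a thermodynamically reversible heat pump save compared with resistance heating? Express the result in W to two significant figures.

5500 W

In absolute terms T_C = 289.82 K and T_H = 335.15 K, so ΔT = 45.33 K.
COP_Carnot = T_H/ΔT = 335.15/45.33 = 7.393.
Resistance heating needs Ẇ_res = Q̇_H = 6350 W; the reversible heat pump needs only Ẇ_hp = Q̇_H/COP = 858.9 W.
Saving = 6350 − 858.9 = 5491 W.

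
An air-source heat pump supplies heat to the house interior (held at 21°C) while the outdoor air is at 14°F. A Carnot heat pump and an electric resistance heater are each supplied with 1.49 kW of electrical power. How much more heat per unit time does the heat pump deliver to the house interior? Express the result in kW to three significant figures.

In absolute terms T_C = 263.15 K and T_H = 294.15 K, so ΔT = 31.00 K.
COP_Carnot = T_H/ΔT = 294.15/31.00 = 9.489.
The heat pump delivers Q̇_H = COP × Ẇ = 14.14 kW; the resistance heater delivers Ẇ = 1.490 kW.
Extra = (COP − 1)·Ẇ = 12.65 kW.

12.6 kW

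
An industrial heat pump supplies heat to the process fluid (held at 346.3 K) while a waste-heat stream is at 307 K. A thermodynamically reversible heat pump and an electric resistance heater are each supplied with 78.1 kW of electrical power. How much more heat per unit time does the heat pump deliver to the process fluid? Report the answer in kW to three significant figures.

The reservoir spacing is ΔT = 346.3 − 307 = 39.30 K.
COP_Carnot = T_H/ΔT = 346.30/39.30 = 8.812.
The heat pump delivers Q̇_H = COP × Ẇ = 688.2 kW; the resistance heater delivers Ẇ = 78.10 kW.
Extra = (COP − 1)·Ẇ = 610.1 kW.

610 kW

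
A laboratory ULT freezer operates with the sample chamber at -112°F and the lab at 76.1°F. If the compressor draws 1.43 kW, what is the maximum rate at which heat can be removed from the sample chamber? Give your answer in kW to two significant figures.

2.6 kW

In absolute terms T_C = 193.15 K and T_H = 297.65 K, so ΔT = 104.5 K.
COP_Carnot = T_C/ΔT = 193.15/104.5 = 1.848.
Q̇_max = COP_Carnot × Ẇ = 1.848 × 1.430 kW = 2.643 kW.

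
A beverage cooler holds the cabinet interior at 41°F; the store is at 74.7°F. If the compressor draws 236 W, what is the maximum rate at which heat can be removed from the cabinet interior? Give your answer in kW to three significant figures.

3.51 kW

In absolute terms T_C = 278.15 K and T_H = 296.87 K, so ΔT = 18.72 K.
COP_Carnot = T_C/ΔT = 278.15/18.72 = 14.86.
Q̇_max = COP_Carnot × Ẇ = 14.86 × 236.0 W = 3506 W = 3.506 kW.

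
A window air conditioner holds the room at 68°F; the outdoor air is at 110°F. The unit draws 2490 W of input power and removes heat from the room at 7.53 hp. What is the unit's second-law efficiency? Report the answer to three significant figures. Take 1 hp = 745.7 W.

Converting, Q̇_C = 7.530 hp = 5615 W, so COP_actual = Q̇_C/Ẇ = 5615/2490 = 2.255.
In absolute terms T_C = 293.15 K and T_H = 316.48 K, so ΔT = 23.33 K.
COP_Carnot = T_C/ΔT = 293.15/23.33 = 12.56.
η_II = COP_actual/COP_Carnot = 2.255/12.56 = 0.1795.

0.179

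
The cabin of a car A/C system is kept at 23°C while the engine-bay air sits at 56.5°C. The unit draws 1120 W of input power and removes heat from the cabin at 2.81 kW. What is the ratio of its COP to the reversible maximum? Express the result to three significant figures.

Converting, Q̇_C = 2.810 kW = 2810 W, so COP_actual = Q̇_C/Ẇ = 2810/1120 = 2.509.
In absolute terms T_C = 296.15 K and T_H = 329.65 K, so ΔT = 33.50 K.
COP_Carnot = T_C/ΔT = 296.15/33.50 = 8.840.
η_II = COP_actual/COP_Carnot = 2.509/8.840 = 0.2838.

0.284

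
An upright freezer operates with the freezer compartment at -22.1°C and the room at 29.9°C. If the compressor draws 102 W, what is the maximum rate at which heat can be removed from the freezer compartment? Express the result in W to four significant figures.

492.4 W

In absolute terms T_C = 251.05 K and T_H = 303.05 K, so ΔT = 52.00 K.
COP_Carnot = T_C/ΔT = 251.05/52.00 = 4.828.
Q̇_max = COP_Carnot × Ẇ = 4.828 × 102.0 W = 492.4 W.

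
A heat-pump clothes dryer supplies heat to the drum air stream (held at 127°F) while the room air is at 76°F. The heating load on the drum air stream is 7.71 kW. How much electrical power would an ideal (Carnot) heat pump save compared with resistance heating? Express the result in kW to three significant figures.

7.04 kW

In absolute terms T_C = 297.59 K and T_H = 325.93 K, so ΔT = 28.33 K.
COP_Carnot = T_H/ΔT = 325.93/28.33 = 11.50.
Resistance heating needs Ẇ_res = Q̇_H = 7.710 kW; the reversible heat pump needs only Ẇ_hp = Q̇_H/COP = 0.6702 kW.
Saving = 7.710 − 0.6702 = 7.040 kW.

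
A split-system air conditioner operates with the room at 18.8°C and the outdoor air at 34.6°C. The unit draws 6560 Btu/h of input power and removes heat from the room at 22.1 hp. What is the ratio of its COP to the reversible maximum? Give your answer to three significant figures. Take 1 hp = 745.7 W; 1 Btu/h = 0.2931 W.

0.464

Converting, Q̇_C = 22.10 hp = 56230 Btu/h, so COP_actual = Q̇_C/Ẇ = 56230/6560 = 8.571.
In absolute terms T_C = 291.95 K and T_H = 307.75 K, so ΔT = 15.80 K.
COP_Carnot = T_C/ΔT = 291.95/15.80 = 18.48.
η_II = COP_actual/COP_Carnot = 8.571/18.48 = 0.4639.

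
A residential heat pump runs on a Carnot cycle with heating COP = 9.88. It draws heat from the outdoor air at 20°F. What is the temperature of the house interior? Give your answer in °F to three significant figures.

COP_HP = T_H/(T_H − T_C) rearranges to T_H = COP·T_C/(COP − 1).
With T_C = 266.48 K, T_H = 9.88 × 266.48/8.880 = 296.49 K.
Converting, 296.49 K = 74.02°F.

74.0 °F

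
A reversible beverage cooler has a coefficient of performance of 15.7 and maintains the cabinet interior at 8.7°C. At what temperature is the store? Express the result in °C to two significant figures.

27 °C

COP_R = T_C/(T_H − T_C) gives T_H − T_C = T_C/COP.
With T_C = 281.85 K, T_H = 281.85 × (1 + 1/15.7) = 299.80 K.
Converting, 299.80 K = 26.65°C.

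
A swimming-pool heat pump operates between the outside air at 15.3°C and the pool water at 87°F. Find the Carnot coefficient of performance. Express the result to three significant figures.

In absolute terms T_C = 288.45 K and T_H = 303.71 K, so ΔT = 15.26 K.
For a reversible cycle, COP_Carnot = T_H/ΔT = 303.71/15.26 = 19.91.

19.9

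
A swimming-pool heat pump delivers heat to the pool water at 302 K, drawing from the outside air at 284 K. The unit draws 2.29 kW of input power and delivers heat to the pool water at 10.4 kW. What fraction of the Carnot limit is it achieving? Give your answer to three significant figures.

0.271

COP_actual = Q̇_H/Ẇ = 10.40/2.290 = 4.541.
The reservoir spacing is ΔT = 302 − 284 = 18.00 K.
COP_Carnot = T_H/ΔT = 302.00/18.00 = 16.78.
η_II = COP_actual/COP_Carnot = 4.541/16.78 = 0.2707.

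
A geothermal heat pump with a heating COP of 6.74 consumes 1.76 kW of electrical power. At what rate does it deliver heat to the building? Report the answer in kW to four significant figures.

11.86 kW

Q̇_H = COP_HP × Ẇ = 6.74 × 1.760 = 11.86 kW.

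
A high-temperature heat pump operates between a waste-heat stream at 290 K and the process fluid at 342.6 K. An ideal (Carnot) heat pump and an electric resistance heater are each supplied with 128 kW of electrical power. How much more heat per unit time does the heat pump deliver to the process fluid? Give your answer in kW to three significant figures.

706 kW

The reservoir spacing is ΔT = 342.6 − 290 = 52.60 K.
COP_Carnot = T_H/ΔT = 342.60/52.60 = 6.513.
The heat pump delivers Q̇_H = COP × Ẇ = 833.7 kW; the resistance heater delivers Ẇ = 128.0 kW.
Extra = (COP − 1)·Ẇ = 705.7 kW.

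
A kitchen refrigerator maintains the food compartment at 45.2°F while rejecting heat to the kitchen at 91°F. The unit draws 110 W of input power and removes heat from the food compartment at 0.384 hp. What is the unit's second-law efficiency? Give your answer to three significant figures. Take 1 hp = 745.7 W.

Converting, Q̇_C = 0.3840 hp = 286.3 W, so COP_actual = Q̇_C/Ẇ = 286.3/110.0 = 2.603.
In absolute terms T_C = 280.48 K and T_H = 305.93 K, so ΔT = 25.44 K.
COP_Carnot = T_C/ΔT = 280.48/25.44 = 11.02.
η_II = COP_actual/COP_Carnot = 2.603/11.02 = 0.2362.

0.236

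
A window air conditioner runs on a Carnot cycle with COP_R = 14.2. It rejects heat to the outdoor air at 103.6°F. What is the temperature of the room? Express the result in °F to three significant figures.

66.5 °F

For a Carnot refrigerator COP_R = T_C/(T_H − T_C), so T_C = COP·T_H/(1 + COP).
With T_H = 312.93 K, T_C = 14.2 × 312.93/15.20 = 292.34 K.
Converting, 292.34 K = 66.54°F.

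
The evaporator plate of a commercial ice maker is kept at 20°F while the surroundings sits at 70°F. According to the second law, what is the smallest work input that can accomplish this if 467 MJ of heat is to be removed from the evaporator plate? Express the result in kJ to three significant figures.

In absolute terms T_C = 266.48 K and T_H = 294.26 K, so ΔT = 27.78 K.
The reversible limit is COP_R = T_C/ΔT = 9.593, so W_min = Q_C/COP = Q_C·ΔT/T_C.
W_min = 467.0 × 27.78/266.48 = 48.68 MJ = 48680 kJ.

48700 kJ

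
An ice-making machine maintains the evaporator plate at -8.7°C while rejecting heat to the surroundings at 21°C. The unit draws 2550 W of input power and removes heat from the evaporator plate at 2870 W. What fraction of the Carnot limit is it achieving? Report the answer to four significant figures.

COP_actual = Q̇_C/Ẇ = 2870/2550 = 1.125.
In absolute terms T_C = 264.45 K and T_H = 294.15 K, so ΔT = 29.70 K.
COP_Carnot = T_C/ΔT = 264.45/29.70 = 8.904.
η_II = COP_actual/COP_Carnot = 1.125/8.904 = 0.1264.

0.1264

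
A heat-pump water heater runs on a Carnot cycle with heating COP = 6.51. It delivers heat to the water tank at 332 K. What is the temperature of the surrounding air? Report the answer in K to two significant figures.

COP_HP = T_H/(T_H − T_C) gives T_H − T_C = T_H/COP.
With T_H = 332.00 K, T_C = 332.00 × (1 − 1/6.51) = 281.00 K.

280 K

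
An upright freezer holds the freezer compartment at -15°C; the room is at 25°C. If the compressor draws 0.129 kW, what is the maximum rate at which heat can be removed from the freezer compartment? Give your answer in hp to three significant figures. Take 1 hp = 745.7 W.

In absolute terms T_C = 258.15 K and T_H = 298.15 K, so ΔT = 40.00 K.
COP_Carnot = T_C/ΔT = 258.15/40.00 = 6.454.
Q̇_max = COP_Carnot × Ẇ = 6.454 × 0.1290 kW = 0.8325 kW = 1.116 hp.

1.12 hp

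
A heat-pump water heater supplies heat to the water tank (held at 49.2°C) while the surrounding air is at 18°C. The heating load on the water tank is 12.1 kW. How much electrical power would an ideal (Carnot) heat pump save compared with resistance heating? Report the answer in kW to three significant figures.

In absolute terms T_C = 291.15 K and T_H = 322.35 K, so ΔT = 31.20 K.
COP_Carnot = T_H/ΔT = 322.35/31.20 = 10.33.
Resistance heating needs Ẇ_res = Q̇_H = 12.10 kW; the reversible heat pump needs only Ẇ_hp = Q̇_H/COP = 1.171 kW.
Saving = 12.10 − 1.171 = 10.93 kW.

10.9 kW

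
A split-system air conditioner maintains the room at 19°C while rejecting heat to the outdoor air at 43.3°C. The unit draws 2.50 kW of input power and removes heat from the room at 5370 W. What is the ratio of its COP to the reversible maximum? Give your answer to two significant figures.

0.18

Converting, Q̇_C = 5370 W = 5.370 kW, so COP_actual = Q̇_C/Ẇ = 5.370/2.500 = 2.148.
In absolute terms T_C = 292.15 K and T_H = 316.45 K, so ΔT = 24.30 K.
COP_Carnot = T_C/ΔT = 292.15/24.30 = 12.02.
η_II = COP_actual/COP_Carnot = 2.148/12.02 = 0.1787.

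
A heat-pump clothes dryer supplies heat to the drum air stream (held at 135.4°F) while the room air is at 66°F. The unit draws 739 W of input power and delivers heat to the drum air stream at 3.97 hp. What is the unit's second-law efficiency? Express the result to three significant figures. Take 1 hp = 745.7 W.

Converting, Q̇_H = 3.970 hp = 2960 W, so COP_actual = Q̇_H/Ẇ = 2960/739.0 = 4.006.
In absolute terms T_C = 292.04 K and T_H = 330.59 K, so ΔT = 38.56 K.
COP_Carnot = T_H/ΔT = 330.59/38.56 = 8.574.
η_II = COP_actual/COP_Carnot = 4.006/8.574 = 0.4672.

0.467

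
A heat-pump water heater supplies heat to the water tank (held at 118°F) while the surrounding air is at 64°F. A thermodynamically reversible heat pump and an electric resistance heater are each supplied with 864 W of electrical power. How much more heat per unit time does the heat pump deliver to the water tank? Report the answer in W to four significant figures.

In absolute terms T_C = 290.93 K and T_H = 320.93 K, so ΔT = 30.00 K.
COP_Carnot = T_H/ΔT = 320.93/30.00 = 10.70.
The heat pump delivers Q̇_H = COP × Ẇ = 9243 W; the resistance heater delivers Ẇ = 864.0 W.
Extra = (COP − 1)·Ẇ = 8379 W.

8379 W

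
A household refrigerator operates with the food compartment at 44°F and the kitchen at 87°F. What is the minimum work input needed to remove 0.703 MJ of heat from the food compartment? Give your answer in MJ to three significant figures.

In absolute terms T_C = 279.82 K and T_H = 303.71 K, so ΔT = 23.89 K.
The reversible limit is COP_R = T_C/ΔT = 11.71, so W_min = Q_C/COP = Q_C·ΔT/T_C.
W_min = 0.7030 × 23.89/279.82 = 0.06002 MJ.

0.0600 MJ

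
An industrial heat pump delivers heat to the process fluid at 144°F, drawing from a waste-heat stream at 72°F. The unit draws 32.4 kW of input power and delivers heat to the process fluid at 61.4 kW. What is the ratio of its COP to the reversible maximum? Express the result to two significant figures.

0.23

COP_actual = Q̇_H/Ẇ = 61.40/32.40 = 1.895.
In absolute terms T_C = 295.37 K and T_H = 335.37 K, so ΔT = 40.00 K.
COP_Carnot = T_H/ΔT = 335.37/40.00 = 8.384.
η_II = COP_actual/COP_Carnot = 1.895/8.384 = 0.2260.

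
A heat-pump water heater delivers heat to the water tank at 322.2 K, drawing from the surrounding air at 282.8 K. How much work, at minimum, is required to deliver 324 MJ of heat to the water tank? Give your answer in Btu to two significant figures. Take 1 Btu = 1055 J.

The reservoir spacing is ΔT = 322.2 − 282.8 = 39.40 K.
The reversible limit is COP_HP = T_H/ΔT = 8.178, so W_min = Q_H/COP = Q_H·ΔT/T_H.
W_min = 324.0 × 39.40/322.20 = 39.62 MJ = 37550 Btu.

38000 Btu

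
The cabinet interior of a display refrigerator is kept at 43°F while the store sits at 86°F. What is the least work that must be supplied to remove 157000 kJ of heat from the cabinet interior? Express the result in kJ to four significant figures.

13430 kJ

In absolute terms T_C = 279.26 K and T_H = 303.15 K, so ΔT = 23.89 K.
The reversible limit is COP_R = T_C/ΔT = 11.69, so W_min = Q_C/COP = Q_C·ΔT/T_C.
W_min = 157000 × 23.89/279.26 = 13430 kJ.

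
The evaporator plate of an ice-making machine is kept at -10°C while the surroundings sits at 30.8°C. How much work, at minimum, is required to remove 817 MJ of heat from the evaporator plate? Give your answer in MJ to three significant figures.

In absolute terms T_C = 263.15 K and T_H = 303.95 K, so ΔT = 40.80 K.
The reversible limit is COP_R = T_C/ΔT = 6.450, so W_min = Q_C/COP = Q_C·ΔT/T_C.
W_min = 817.0 × 40.80/263.15 = 126.7 MJ.

127 MJ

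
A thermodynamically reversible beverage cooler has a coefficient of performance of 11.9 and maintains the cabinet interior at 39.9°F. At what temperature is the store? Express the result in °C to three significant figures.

27.7 °C

COP_R = T_C/(T_H − T_C) gives T_H − T_C = T_C/COP.
With T_C = 277.54 K, T_H = 277.54 × (1 + 1/11.9) = 300.86 K.
Converting, 300.86 K = 27.71°C.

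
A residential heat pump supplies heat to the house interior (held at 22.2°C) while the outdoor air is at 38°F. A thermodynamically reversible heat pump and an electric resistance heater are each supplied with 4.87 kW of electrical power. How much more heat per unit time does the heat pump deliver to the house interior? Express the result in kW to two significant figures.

71 kW

In absolute terms T_C = 276.48 K and T_H = 295.35 K, so ΔT = 18.87 K.
COP_Carnot = T_H/ΔT = 295.35/18.87 = 15.65.
The heat pump delivers Q̇_H = COP × Ẇ = 76.24 kW; the resistance heater delivers Ẇ = 4.870 kW.
Extra = (COP − 1)·Ẇ = 71.37 kW.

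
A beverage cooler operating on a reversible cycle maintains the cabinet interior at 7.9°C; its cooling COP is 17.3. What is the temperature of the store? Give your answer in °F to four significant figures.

COP_R = T_C/(T_H − T_C) gives T_H − T_C = T_C/COP.
With T_C = 281.05 K, T_H = 281.05 × (1 + 1/17.3) = 297.30 K.
Converting, 297.30 K = 75.46°F.

75.46 °F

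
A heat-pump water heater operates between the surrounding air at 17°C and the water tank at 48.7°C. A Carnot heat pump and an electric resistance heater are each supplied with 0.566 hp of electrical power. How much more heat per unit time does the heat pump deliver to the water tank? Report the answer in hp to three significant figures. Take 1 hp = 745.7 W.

5.18 hp

In absolute terms T_C = 290.15 K and T_H = 321.85 K, so ΔT = 31.70 K.
COP_Carnot = T_H/ΔT = 321.85/31.70 = 10.15.
The heat pump delivers Q̇_H = COP × Ẇ = 5.747 hp; the resistance heater delivers Ẇ = 0.5660 hp.
Extra = (COP − 1)·Ẇ = 5.181 hp.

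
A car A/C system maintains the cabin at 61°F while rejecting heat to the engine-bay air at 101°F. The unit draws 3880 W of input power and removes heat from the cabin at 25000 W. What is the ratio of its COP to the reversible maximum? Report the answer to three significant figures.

0.495

COP_actual = Q̇_C/Ẇ = 25000/3880 = 6.443.
In absolute terms T_C = 289.26 K and T_H = 311.48 K, so ΔT = 22.22 K.
COP_Carnot = T_C/ΔT = 289.26/22.22 = 13.02.
η_II = COP_actual/COP_Carnot = 6.443/13.02 = 0.4950.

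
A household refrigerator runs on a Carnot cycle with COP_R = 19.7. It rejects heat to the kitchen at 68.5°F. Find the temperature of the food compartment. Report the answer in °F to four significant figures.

For a Carnot refrigerator COP_R = T_C/(T_H − T_C), so T_C = COP·T_H/(1 + COP).
With T_H = 293.43 K, T_C = 19.7 × 293.43/20.70 = 279.25 K.
Converting, 279.25 K = 42.98°F.

42.98 °F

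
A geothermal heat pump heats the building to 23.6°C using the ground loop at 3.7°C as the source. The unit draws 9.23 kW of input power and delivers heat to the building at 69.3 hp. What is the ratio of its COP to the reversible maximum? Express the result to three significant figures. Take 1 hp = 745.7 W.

0.375

Converting, Q̇_H = 69.30 hp = 51.68 kW, so COP_actual = Q̇_H/Ẇ = 51.68/9.230 = 5.599.
In absolute terms T_C = 276.85 K and T_H = 296.75 K, so ΔT = 19.90 K.
COP_Carnot = T_H/ΔT = 296.75/19.90 = 14.91.
η_II = COP_actual/COP_Carnot = 5.599/14.91 = 0.3755.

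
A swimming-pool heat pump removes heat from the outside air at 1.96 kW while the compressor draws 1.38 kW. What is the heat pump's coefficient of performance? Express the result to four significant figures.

The first law gives Q̇_H = Q̇_C + Ẇ, so the three rates are Q̇_C = 1.960, Q̇_H = 3.340, Ẇ = 1.380 kW.
COP_HP = Q̇_H/Ẇ = 3.340/1.380 = 2.420.

2.420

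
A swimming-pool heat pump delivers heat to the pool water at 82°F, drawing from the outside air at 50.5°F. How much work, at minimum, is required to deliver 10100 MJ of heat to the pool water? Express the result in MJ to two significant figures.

590 MJ

In absolute terms T_C = 283.43 K and T_H = 300.93 K, so ΔT = 17.50 K.
The reversible limit is COP_HP = T_H/ΔT = 17.20, so W_min = Q_H/COP = Q_H·ΔT/T_H.
W_min = 10100 × 17.50/300.93 = 587.4 MJ.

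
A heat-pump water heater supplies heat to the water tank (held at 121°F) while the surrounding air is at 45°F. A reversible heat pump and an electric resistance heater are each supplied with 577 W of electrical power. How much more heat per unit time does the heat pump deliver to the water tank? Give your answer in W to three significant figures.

In absolute terms T_C = 280.37 K and T_H = 322.59 K, so ΔT = 42.22 K.
COP_Carnot = T_H/ΔT = 322.59/42.22 = 7.640.
The heat pump delivers Q̇_H = COP × Ẇ = 4409 W; the resistance heater delivers Ẇ = 577.0 W.
Extra = (COP − 1)·Ẇ = 3832 W.

3830 W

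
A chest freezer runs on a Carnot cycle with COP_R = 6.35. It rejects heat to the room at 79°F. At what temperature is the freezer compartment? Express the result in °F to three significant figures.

5.71 °F

For a Carnot refrigerator COP_R = T_C/(T_H − T_C), so T_C = COP·T_H/(1 + COP).
With T_H = 299.26 K, T_C = 6.35 × 299.26/7.350 = 258.55 K.
Converting, 258.55 K = 5.71°F.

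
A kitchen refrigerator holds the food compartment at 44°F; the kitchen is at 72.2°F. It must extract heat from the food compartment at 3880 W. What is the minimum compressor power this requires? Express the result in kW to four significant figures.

0.2172 kW

In absolute terms T_C = 279.82 K and T_H = 295.48 K, so ΔT = 15.67 K.
COP_Carnot = T_C/ΔT = 279.82/15.67 = 17.86.
Ẇ_min = Q̇/COP_Carnot = 3880/17.86 = 217.2 W = 0.2172 kW.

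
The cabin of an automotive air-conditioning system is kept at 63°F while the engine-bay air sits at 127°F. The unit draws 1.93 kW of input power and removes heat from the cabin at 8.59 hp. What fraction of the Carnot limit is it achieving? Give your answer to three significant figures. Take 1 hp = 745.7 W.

Converting, Q̇_C = 8.590 hp = 6.406 kW, so COP_actual = Q̇_C/Ẇ = 6.406/1.930 = 3.319.
In absolute terms T_C = 290.37 K and T_H = 325.93 K, so ΔT = 35.56 K.
COP_Carnot = T_C/ΔT = 290.37/35.56 = 8.167.
η_II = COP_actual/COP_Carnot = 3.319/8.167 = 0.4064.

0.406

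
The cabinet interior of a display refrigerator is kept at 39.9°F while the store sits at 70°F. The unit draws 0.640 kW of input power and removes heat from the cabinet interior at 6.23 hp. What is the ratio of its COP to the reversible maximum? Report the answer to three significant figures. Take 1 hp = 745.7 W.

Converting, Q̇_C = 6.230 hp = 4.646 kW, so COP_actual = Q̇_C/Ẇ = 4.646/0.6400 = 7.259.
In absolute terms T_C = 277.54 K and T_H = 294.26 K, so ΔT = 16.72 K.
COP_Carnot = T_C/ΔT = 277.54/16.72 = 16.60.
η_II = COP_actual/COP_Carnot = 7.259/16.60 = 0.4374.

0.437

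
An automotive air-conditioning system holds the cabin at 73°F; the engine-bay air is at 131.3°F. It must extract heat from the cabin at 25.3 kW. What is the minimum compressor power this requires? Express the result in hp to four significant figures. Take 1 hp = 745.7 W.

3.713 hp

In absolute terms T_C = 295.93 K and T_H = 328.32 K, so ΔT = 32.39 K.
COP_Carnot = T_C/ΔT = 295.93/32.39 = 9.137.
Ẇ_min = Q̇/COP_Carnot = 25.30/9.137 = 2.769 kW = 3.713 hp.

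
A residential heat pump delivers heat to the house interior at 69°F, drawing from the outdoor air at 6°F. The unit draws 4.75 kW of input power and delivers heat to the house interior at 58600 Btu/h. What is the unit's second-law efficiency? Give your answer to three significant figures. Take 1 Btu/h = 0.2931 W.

0.431

Converting, Q̇_H = 58600 Btu/h = 17.18 kW, so COP_actual = Q̇_H/Ẇ = 17.18/4.750 = 3.616.
In absolute terms T_C = 258.71 K and T_H = 293.71 K, so ΔT = 35.00 K.
COP_Carnot = T_H/ΔT = 293.71/35.00 = 8.392.
η_II = COP_actual/COP_Carnot = 3.616/8.392 = 0.4309.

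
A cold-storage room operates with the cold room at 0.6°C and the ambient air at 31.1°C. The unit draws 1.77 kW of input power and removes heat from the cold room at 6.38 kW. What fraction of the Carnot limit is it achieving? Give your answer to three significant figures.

0.402

COP_actual = Q̇_C/Ẇ = 6.380/1.770 = 3.605.
In absolute terms T_C = 273.75 K and T_H = 304.25 K, so ΔT = 30.50 K.
COP_Carnot = T_C/ΔT = 273.75/30.50 = 8.975.
η_II = COP_actual/COP_Carnot = 3.605/8.975 = 0.4016.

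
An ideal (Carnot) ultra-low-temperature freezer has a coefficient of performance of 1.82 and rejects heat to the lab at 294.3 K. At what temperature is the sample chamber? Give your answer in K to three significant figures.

For a Carnot refrigerator COP_R = T_C/(T_H − T_C), so T_C = COP·T_H/(1 + COP).
With T_H = 294.30 K, T_C = 1.82 × 294.30/2.820 = 189.94 K.

190 K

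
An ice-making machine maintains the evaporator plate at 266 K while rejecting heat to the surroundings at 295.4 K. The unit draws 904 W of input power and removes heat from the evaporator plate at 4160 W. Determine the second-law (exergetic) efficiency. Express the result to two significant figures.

COP_actual = Q̇_C/Ẇ = 4160/904.0 = 4.602.
The reservoir spacing is ΔT = 295.4 − 266 = 29.40 K.
COP_Carnot = T_C/ΔT = 266.00/29.40 = 9.048.
η_II = COP_actual/COP_Carnot = 4.602/9.048 = 0.5086.

0.51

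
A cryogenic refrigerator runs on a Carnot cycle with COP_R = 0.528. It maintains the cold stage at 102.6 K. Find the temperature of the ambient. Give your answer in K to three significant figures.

COP_R = T_C/(T_H − T_C) gives T_H − T_C = T_C/COP.
With T_C = 102.60 K, T_H = 102.60 × (1 + 1/0.528) = 296.92 K.

297 K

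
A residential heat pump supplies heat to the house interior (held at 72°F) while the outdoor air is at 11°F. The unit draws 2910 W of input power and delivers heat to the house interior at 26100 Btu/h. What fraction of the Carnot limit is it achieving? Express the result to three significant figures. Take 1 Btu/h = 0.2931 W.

Converting, Q̇_H = 26100 Btu/h = 7650 W, so COP_actual = Q̇_H/Ẇ = 7650/2910 = 2.629.
In absolute terms T_C = 261.48 K and T_H = 295.37 K, so ΔT = 33.89 K.
COP_Carnot = T_H/ΔT = 295.37/33.89 = 8.716.
η_II = COP_actual/COP_Carnot = 2.629/8.716 = 0.3016.

0.302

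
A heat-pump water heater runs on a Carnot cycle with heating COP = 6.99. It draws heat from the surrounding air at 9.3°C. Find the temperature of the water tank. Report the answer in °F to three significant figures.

134 °F

COP_HP = T_H/(T_H − T_C) rearranges to T_H = COP·T_C/(COP − 1).
With T_C = 282.45 K, T_H = 6.99 × 282.45/5.990 = 329.60 K.
Converting, 329.60 K = 133.62°F.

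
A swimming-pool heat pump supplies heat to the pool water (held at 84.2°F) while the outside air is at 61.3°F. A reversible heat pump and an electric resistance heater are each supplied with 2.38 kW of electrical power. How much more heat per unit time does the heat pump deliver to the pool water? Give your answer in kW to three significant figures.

54.1 kW

In absolute terms T_C = 289.43 K and T_H = 302.15 K, so ΔT = 12.72 K.
COP_Carnot = T_H/ΔT = 302.15/12.72 = 23.75.
The heat pump delivers Q̇_H = COP × Ẇ = 56.52 kW; the resistance heater delivers Ẇ = 2.380 kW.
Extra = (COP − 1)·Ẇ = 54.14 kW.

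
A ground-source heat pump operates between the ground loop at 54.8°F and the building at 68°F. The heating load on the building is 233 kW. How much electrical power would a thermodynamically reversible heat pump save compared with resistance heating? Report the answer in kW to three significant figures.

227 kW

In absolute terms T_C = 285.82 K and T_H = 293.15 K, so ΔT = 7.333 K.
COP_Carnot = T_H/ΔT = 293.15/7.333 = 39.98.
Resistance heating needs Ẇ_res = Q̇_H = 233.0 kW; the reversible heat pump needs only Ẇ_hp = Q̇_H/COP = 5.829 kW.
Saving = 233.0 − 5.829 = 227.2 kW.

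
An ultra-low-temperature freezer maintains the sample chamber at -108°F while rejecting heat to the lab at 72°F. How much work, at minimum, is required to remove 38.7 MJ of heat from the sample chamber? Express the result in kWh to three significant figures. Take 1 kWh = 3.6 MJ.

5.50 kWh

In absolute terms T_C = 195.37 K and T_H = 295.37 K, so ΔT = 100.0 K.
The reversible limit is COP_R = T_C/ΔT = 1.954, so W_min = Q_C/COP = Q_C·ΔT/T_C.
W_min = 38.70 × 100.0/195.37 = 19.81 MJ = 5.502 kWh.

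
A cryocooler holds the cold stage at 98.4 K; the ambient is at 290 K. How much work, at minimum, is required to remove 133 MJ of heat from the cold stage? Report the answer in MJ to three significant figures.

259 MJ

The reservoir spacing is ΔT = 290 − 98.4 = 191.6 K.
The reversible limit is COP_R = T_C/ΔT = 0.5136, so W_min = Q_C/COP = Q_C·ΔT/T_C.
W_min = 133.0 × 191.6/98.40 = 259.0 MJ.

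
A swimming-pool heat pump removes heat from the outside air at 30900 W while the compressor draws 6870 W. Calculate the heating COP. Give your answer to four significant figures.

5.498

The first law gives Q̇_H = Q̇_C + Ẇ, so the three rates are Q̇_C = 30900, Q̇_H = 37770, Ẇ = 6870 W.
COP_HP = Q̇_H/Ẇ = 37770/6870 = 5.498.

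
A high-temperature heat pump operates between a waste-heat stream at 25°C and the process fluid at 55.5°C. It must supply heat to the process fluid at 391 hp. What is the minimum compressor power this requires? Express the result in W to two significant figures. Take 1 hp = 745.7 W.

In absolute terms T_C = 298.15 K and T_H = 328.65 K, so ΔT = 30.50 K.
COP_Carnot = T_H/ΔT = 328.65/30.50 = 10.78.
Ẇ_min = Q̇/COP_Carnot = 391.0/10.78 = 36.29 hp = 27060 W.

27000 W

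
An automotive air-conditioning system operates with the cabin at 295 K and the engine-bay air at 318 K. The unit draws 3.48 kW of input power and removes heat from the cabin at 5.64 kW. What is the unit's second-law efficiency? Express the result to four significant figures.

0.1264

COP_actual = Q̇_C/Ẇ = 5.640/3.480 = 1.621.
The reservoir spacing is ΔT = 318 − 295 = 23.00 K.
COP_Carnot = T_C/ΔT = 295.00/23.00 = 12.83.
η_II = COP_actual/COP_Carnot = 1.621/12.83 = 0.1264.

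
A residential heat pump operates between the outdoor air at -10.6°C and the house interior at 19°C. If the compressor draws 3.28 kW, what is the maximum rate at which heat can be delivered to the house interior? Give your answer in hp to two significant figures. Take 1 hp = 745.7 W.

43 hp

In absolute terms T_C = 262.55 K and T_H = 292.15 K, so ΔT = 29.60 K.
COP_Carnot = T_H/ΔT = 292.15/29.60 = 9.870.
Q̇_max = COP_Carnot × Ẇ = 9.870 × 3.280 kW = 32.37 kW = 43.41 hp.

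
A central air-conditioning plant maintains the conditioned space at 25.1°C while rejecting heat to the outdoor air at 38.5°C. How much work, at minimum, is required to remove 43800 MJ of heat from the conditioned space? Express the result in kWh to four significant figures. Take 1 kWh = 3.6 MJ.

In absolute terms T_C = 298.25 K and T_H = 311.65 K, so ΔT = 13.40 K.
The reversible limit is COP_R = T_C/ΔT = 22.26, so W_min = Q_C/COP = Q_C·ΔT/T_C.
W_min = 43800 × 13.40/298.25 = 1968 MJ = 546.6 kWh.

546.6 kWh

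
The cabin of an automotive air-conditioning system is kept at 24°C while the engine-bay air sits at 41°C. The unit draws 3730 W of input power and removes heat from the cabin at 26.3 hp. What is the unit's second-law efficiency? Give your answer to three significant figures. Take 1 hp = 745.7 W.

0.301

Converting, Q̇_C = 26.30 hp = 19610 W, so COP_actual = Q̇_C/Ẇ = 19610/3730 = 5.258.
In absolute terms T_C = 297.15 K and T_H = 314.15 K, so ΔT = 17.00 K.
COP_Carnot = T_C/ΔT = 297.15/17.00 = 17.48.
η_II = COP_actual/COP_Carnot = 5.258/17.48 = 0.3008.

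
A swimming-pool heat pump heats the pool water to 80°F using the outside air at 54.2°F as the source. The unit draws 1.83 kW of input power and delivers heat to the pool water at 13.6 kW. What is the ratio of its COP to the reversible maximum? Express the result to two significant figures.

0.36

COP_actual = Q̇_H/Ẇ = 13.60/1.830 = 7.432.
In absolute terms T_C = 285.48 K and T_H = 299.82 K, so ΔT = 14.33 K.
COP_Carnot = T_H/ΔT = 299.82/14.33 = 20.92.
η_II = COP_actual/COP_Carnot = 7.432/20.92 = 0.3553.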